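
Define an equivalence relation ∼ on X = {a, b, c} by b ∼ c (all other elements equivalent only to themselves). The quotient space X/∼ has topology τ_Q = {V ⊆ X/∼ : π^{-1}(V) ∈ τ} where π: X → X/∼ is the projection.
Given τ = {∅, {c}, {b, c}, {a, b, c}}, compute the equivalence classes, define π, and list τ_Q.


X/∼ = {[a], [b=c]}; |τ_Q| = 3.

Equivalence classes: [a], [b=c].
Quotient map π: X → X/∼ sends a ↦ [a], b ↦ [b=c], c ↦ [b=c].
For each subset V ⊆ X/∼, compute π^{-1}(V) ⊆ X and check whether π^{-1}(V) ∈ τ. V is open in τ_Q iff π^{-1}(V) ∈ τ.
  V = {}: π^{-1}(V) = ∅ ∈ τ ✓.
  V = {[a]}: π^{-1}(V) = {a} ∉ τ ✗.
  V = {[b=c]}: π^{-1}(V) = {b, c} ∈ τ ✓.
  V = {[a], [b=c]}: π^{-1}(V) = {a, b, c} ∈ τ ✓.
Open sets in the quotient: τ_Q = {{}, {[b=c]}, {[a], [b=c]}} (3 elements).


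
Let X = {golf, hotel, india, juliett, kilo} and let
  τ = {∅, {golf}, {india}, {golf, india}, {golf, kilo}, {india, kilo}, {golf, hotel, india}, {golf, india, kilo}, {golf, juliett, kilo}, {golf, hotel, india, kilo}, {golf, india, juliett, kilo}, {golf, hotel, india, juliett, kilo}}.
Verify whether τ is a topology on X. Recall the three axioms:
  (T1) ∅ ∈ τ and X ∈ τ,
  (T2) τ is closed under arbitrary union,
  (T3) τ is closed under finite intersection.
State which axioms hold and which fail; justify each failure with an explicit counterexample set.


τ is NOT a topology on X.

Axiom (T1): ∅ ∈ τ? Yes; X ∈ τ? Yes.
Axiom (T2/T3): check pairwise unions and intersections of members of τ.
Counterexample for (T3): {golf, kilo} ∩ {india, kilo} = {kilo} ∉ τ. Therefore τ is NOT a topology.


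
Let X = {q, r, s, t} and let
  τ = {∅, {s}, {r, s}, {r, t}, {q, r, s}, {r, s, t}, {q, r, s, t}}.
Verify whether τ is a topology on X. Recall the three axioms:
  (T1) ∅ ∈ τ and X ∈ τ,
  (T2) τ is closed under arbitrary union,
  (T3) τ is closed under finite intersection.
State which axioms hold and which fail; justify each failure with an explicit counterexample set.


τ is NOT a topology on X.

Axiom (T1): ∅ ∈ τ? Yes; X ∈ τ? Yes.
Axiom (T2/T3): check pairwise unions and intersections of members of τ.
Counterexample for (T3): {r, s} ∩ {r, t} = {r} ∉ τ. Therefore τ is NOT a topology.


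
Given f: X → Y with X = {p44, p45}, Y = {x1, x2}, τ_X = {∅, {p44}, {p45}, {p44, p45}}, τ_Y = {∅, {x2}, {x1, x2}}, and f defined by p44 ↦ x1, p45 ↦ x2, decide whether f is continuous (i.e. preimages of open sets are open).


f IS continuous.

Compute f^{-1}(U) for each U ∈ τ_Y:
  U = ∅: f^{-1}(U) = ∅ ∈ τ_X ✓.
  U = {x2}: f^{-1}(U) = {p45} ∈ τ_X ✓.
  U = {x1, x2}: f^{-1}(U) = {p44, p45} ∈ τ_X ✓.
Every preimage lies in τ_X, so f IS continuous.


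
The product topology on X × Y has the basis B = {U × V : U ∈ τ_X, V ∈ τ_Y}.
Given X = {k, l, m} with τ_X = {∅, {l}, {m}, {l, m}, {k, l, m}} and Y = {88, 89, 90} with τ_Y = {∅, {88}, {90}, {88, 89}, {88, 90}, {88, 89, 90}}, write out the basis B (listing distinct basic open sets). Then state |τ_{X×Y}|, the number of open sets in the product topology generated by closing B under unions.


Basis B = {∅ × ∅, {l} × {88}, {l} × {90}, {m} × {88}, {m} × {90}, {l} × {88, 89}, {l} × {88, 90}, {l, m} × {88}, {l, m} × {90}, {m} × {88, 89}, {m} × {88, 90}, {k, l, m} × {88}, {k, l, m} × {90}, {l} × {88, 89, 90}, {m} × {88, 89, 90}, {l, m} × {88, 89}, {l, m} × {88, 90}, {k, l, m} × {88, 89}, {k, l, m} × {88, 90}, {l, m} × {88, 89, 90}, {k, l, m} × {88, 89, 90}}; |τ_{X×Y}| = 70.

Enumerate products U × V with U ∈ τ_X, V ∈ τ_Y (deduplicated):
  ∅ × ∅ = {} (∅)
  {l} × {88} = {(l,88)}
  {l} × {90} = {(l,90)}
  {m} × {88} = {(m,88)}
  {m} × {90} = {(m,90)}
  {l} × {88, 89} = {(l,88), (l,89)}
  {l} × {88, 90} = {(l,88), (l,90)}
  {l, m} × {88} = {(l,88), (m,88)}
  {l, m} × {90} = {(l,90), (m,90)}
  {m} × {88, 89} = {(m,88), (m,89)}
  {m} × {88, 90} = {(m,88), (m,90)}
  {k, l, m} × {88} = {(k,88), (l,88), (m,88)}
  {k, l, m} × {90} = {(k,90), (l,90), (m,90)}
  {l} × {88, 89, 90} = {(l,88), (l,89), (l,90)}
  {m} × {88, 89, 90} = {(m,88), (m,89), (m,90)}
  {l, m} × {88, 89} = {(l,88), (l,89), (m,88), (m,89)}
  {l, m} × {88, 90} = {(l,88), (l,90), (m,88), (m,90)}
  {k, l, m} × {88, 89} = {(k,88), (k,89), (l,88), (l,89), (m,88), (m,89)}
  {k, l, m} × {88, 90} = {(k,88), (k,90), (l,88), (l,90), (m,88), (m,90)}
  {l, m} × {88, 89, 90} = {(l,88), (l,89), (l,90), (m,88), (m,89), (m,90)}
  {k, l, m} × {88, 89, 90} = {(k,88), (k,89), (k,90), (l,88), (l,89), (l,90), (m,88), (m,89), (m,90)}
These 21 distinct sets form the basis B.
Close under arbitrary unions to get τ_{X×Y}; counting gives |τ_{X×Y}| = 70.


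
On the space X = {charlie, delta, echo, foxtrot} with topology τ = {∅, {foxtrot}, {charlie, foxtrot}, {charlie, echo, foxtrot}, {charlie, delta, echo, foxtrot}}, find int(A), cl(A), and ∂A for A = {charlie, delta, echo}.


int(A) = ∅, cl(A) = {charlie, delta, echo}, ∂A = {charlie, delta, echo}.

Closed sets in (X, τ) are complements of opens:
  closed(X, τ) = {∅, {delta}, {delta, echo}, {charlie, delta, echo}, {charlie, delta, echo, foxtrot}}.
int(A) = ⋃ {U ∈ τ : U ⊆ A}. Opens contained in A: ∅.
Taking the union of these: int(A) = ∅.
cl(A) = ⋂ {C closed : A ⊆ C}. Closed sets containing A: {charlie, delta, echo}, {charlie, delta, echo, foxtrot}.
Intersecting these: cl(A) = {charlie, delta, echo}.
∂A = cl(A) ∖ int(A) = {charlie, delta, echo} ∖ ∅ = {charlie, delta, echo}.


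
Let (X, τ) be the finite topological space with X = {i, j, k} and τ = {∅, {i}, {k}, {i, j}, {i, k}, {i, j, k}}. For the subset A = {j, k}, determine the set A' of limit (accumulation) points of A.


A' = ∅

For each x ∈ X, list the open sets U ∈ τ with x ∈ U, then check whether U ∩ (A ∖ {x}) ≠ ∅ for every such U.
  x = i: open {i} ∋ x has {i} ∩ (A ∖ {i}) = ∅, so x is NOT a limit point.
  x = j: open {i, j} ∋ x has {i, j} ∩ (A ∖ {j}) = ∅, so x is NOT a limit point.
  x = k: open {k} ∋ x has {k} ∩ (A ∖ {k}) = ∅, so x is NOT a limit point.
Collecting: A' = ∅.


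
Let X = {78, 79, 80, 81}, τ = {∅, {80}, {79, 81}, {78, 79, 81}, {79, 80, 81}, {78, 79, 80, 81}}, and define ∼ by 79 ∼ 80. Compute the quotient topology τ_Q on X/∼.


X/∼ = {[78], [79=80], [81]}; |τ_Q| = 3.

Equivalence classes: [78], [79=80], [81].
Quotient map π: X → X/∼ sends 78 ↦ [78], 79 ↦ [79=80], 80 ↦ [79=80], 81 ↦ [81].
For each subset V ⊆ X/∼, compute π^{-1}(V) ⊆ X and check whether π^{-1}(V) ∈ τ. V is open in τ_Q iff π^{-1}(V) ∈ τ.
  V = {}: π^{-1}(V) = ∅ ∈ τ ✓.
  V = {[78]}: π^{-1}(V) = {78} ∉ τ ✗.
  V = {[79=80]}: π^{-1}(V) = {79, 80} ∉ τ ✗.
  V = {[78], [79=80]}: π^{-1}(V) = {78, 79, 80} ∉ τ ✗.
  V = {[81]}: π^{-1}(V) = {81} ∉ τ ✗.
  V = {[78], [81]}: π^{-1}(V) = {78, 81} ∉ τ ✗.
  V = {[79=80], [81]}: π^{-1}(V) = {79, 80, 81} ∈ τ ✓.
  V = {[78], [79=80], [81]}: π^{-1}(V) = {78, 79, 80, 81} ∈ τ ✓.
Open sets in the quotient: τ_Q = {{}, {[79=80], [81]}, {[78], [79=80], [81]}} (3 elements).


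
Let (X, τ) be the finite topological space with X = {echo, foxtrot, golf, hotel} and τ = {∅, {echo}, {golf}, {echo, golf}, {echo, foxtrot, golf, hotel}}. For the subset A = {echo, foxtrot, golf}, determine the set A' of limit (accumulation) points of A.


A' = {foxtrot, hotel}

For each x ∈ X, list the open sets U ∈ τ with x ∈ U, then check whether U ∩ (A ∖ {x}) ≠ ∅ for every such U.
  x = echo: open {echo} ∋ x has {echo} ∩ (A ∖ {echo}) = ∅, so x is NOT a limit point.
  x = foxtrot: opens ∋ x are {echo, foxtrot, golf, hotel}; each meets A ∖ {foxtrot}, so x IS a limit point.
  x = golf: open {golf} ∋ x has {golf} ∩ (A ∖ {golf}) = ∅, so x is NOT a limit point.
  x = hotel: opens ∋ x are {echo, foxtrot, golf, hotel}; each meets A ∖ {hotel}, so x IS a limit point.
Collecting: A' = {foxtrot, hotel}.


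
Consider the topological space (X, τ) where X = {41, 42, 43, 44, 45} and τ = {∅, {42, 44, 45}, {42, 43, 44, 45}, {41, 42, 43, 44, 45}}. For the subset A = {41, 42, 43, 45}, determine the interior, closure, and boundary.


int(A) = ∅, cl(A) = {41, 42, 43, 44, 45}, ∂A = {41, 42, 43, 44, 45}.

Closed sets in (X, τ) are complements of opens:
  closed(X, τ) = {∅, {41}, {41, 43}, {41, 42, 43, 44, 45}}.
int(A) = ⋃ {U ∈ τ : U ⊆ A}. Opens contained in A: ∅.
Taking the union of these: int(A) = ∅.
cl(A) = ⋂ {C closed : A ⊆ C}. Closed sets containing A: {41, 42, 43, 44, 45}.
Intersecting these: cl(A) = {41, 42, 43, 44, 45}.
∂A = cl(A) ∖ int(A) = {41, 42, 43, 44, 45} ∖ ∅ = {41, 42, 43, 44, 45}.


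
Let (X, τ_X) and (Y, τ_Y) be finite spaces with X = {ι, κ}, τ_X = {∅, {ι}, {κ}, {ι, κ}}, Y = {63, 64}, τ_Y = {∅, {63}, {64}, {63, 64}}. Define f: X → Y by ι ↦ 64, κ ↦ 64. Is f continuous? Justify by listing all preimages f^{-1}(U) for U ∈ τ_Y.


f IS continuous.

Compute f^{-1}(U) for each U ∈ τ_Y:
  U = ∅: f^{-1}(U) = ∅ ∈ τ_X ✓.
  U = {63}: f^{-1}(U) = ∅ ∈ τ_X ✓.
  U = {64}: f^{-1}(U) = {ι, κ} ∈ τ_X ✓.
  U = {63, 64}: f^{-1}(U) = {ι, κ} ∈ τ_X ✓.
Every preimage lies in τ_X, so f IS continuous.


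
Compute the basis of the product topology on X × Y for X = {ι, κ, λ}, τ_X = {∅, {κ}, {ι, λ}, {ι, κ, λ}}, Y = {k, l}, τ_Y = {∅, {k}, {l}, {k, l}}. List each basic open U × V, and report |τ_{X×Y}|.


Basis B = {∅ × ∅, {κ} × {k}, {κ} × {l}, {ι, λ} × {k}, {ι, λ} × {l}, {κ} × {k, l}, {ι, κ, λ} × {k}, {ι, κ, λ} × {l}, {ι, λ} × {k, l}, {ι, κ, λ} × {k, l}}; |τ_{X×Y}| = 16.

Enumerate products U × V with U ∈ τ_X, V ∈ τ_Y (deduplicated):
  ∅ × ∅ = {} (∅)
  {κ} × {k} = {(κ,k)}
  {κ} × {l} = {(κ,l)}
  {ι, λ} × {k} = {(ι,k), (λ,k)}
  {ι, λ} × {l} = {(ι,l), (λ,l)}
  {κ} × {k, l} = {(κ,k), (κ,l)}
  {ι, κ, λ} × {k} = {(ι,k), (κ,k), (λ,k)}
  {ι, κ, λ} × {l} = {(ι,l), (κ,l), (λ,l)}
  {ι, λ} × {k, l} = {(ι,k), (ι,l), (λ,k), (λ,l)}
  {ι, κ, λ} × {k, l} = {(ι,k), (ι,l), (κ,k), (κ,l), (λ,k), (λ,l)}
These 10 distinct sets form the basis B.
Close under arbitrary unions to get τ_{X×Y}; counting gives |τ_{X×Y}| = 16.


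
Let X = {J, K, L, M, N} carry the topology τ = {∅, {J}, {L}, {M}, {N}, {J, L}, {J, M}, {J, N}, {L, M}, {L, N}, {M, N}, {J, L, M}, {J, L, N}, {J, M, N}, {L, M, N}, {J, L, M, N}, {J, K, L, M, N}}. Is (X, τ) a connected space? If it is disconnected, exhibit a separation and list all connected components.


(X, τ) is connected.

Find clopen sets (U ∈ τ with X ∖ U ∈ τ):
  U = ∅, X ∖ U = {J, K, L, M, N} — both open, so U is clopen.
  U = {J, K, L, M, N}, X ∖ U = ∅ — both open, so U is clopen.
Only trivial clopens (∅ and X) exist, so (X, τ) is connected.
Compute connected components by grouping points that agree on all clopens:
  component: {J, K, L, M, N}


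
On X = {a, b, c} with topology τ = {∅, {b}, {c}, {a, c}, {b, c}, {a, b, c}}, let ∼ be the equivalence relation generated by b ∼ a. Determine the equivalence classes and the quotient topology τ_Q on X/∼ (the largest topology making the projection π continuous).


X/∼ = {[a=b], [c]}; |τ_Q| = 3.

Equivalence classes: [a=b], [c].
Quotient map π: X → X/∼ sends a ↦ [a=b], b ↦ [a=b], c ↦ [c].
For each subset V ⊆ X/∼, compute π^{-1}(V) ⊆ X and check whether π^{-1}(V) ∈ τ. V is open in τ_Q iff π^{-1}(V) ∈ τ.
  V = {}: π^{-1}(V) = ∅ ∈ τ ✓.
  V = {[a=b]}: π^{-1}(V) = {a, b} ∉ τ ✗.
  V = {[c]}: π^{-1}(V) = {c} ∈ τ ✓.
  V = {[a=b], [c]}: π^{-1}(V) = {a, b, c} ∈ τ ✓.
Open sets in the quotient: τ_Q = {{}, {[c]}, {[a=b], [c]}} (3 elements).


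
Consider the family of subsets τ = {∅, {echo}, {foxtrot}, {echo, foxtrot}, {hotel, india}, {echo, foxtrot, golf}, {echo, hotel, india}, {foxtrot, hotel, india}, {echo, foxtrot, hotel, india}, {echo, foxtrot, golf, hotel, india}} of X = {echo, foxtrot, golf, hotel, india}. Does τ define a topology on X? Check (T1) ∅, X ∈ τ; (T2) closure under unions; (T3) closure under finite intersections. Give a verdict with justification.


τ IS a topology on X.

Axiom (T1): ∅ ∈ τ? Yes; X ∈ τ? Yes.
Axiom (T2/T3): check pairwise unions and intersections of members of τ.
All pairwise intersections and unions checked — each lies in τ. Therefore τ satisfies (T1), (T2), (T3): it IS a topology on X.


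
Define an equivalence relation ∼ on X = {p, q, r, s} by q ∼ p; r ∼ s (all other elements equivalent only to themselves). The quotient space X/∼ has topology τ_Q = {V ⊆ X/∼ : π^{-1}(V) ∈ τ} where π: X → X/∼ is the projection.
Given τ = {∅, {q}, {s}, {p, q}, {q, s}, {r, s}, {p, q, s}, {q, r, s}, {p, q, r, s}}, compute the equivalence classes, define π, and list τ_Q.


X/∼ = {[p=q], [r=s]}; |τ_Q| = 4.

Equivalence classes: [p=q], [r=s].
Quotient map π: X → X/∼ sends p ↦ [p=q], q ↦ [p=q], r ↦ [r=s], s ↦ [r=s].
For each subset V ⊆ X/∼, compute π^{-1}(V) ⊆ X and check whether π^{-1}(V) ∈ τ. V is open in τ_Q iff π^{-1}(V) ∈ τ.
  V = {}: π^{-1}(V) = ∅ ∈ τ ✓.
  V = {[p=q]}: π^{-1}(V) = {p, q} ∈ τ ✓.
  V = {[r=s]}: π^{-1}(V) = {r, s} ∈ τ ✓.
  V = {[p=q], [r=s]}: π^{-1}(V) = {p, q, r, s} ∈ τ ✓.
Open sets in the quotient: τ_Q = {{}, {[p=q]}, {[r=s]}, {[p=q], [r=s]}} (4 elements).


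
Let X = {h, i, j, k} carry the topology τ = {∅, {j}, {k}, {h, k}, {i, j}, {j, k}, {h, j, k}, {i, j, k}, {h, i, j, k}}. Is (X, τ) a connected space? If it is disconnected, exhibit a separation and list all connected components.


(X, τ) is disconnected; components = [{h, k}, {i, j}].

Find clopen sets (U ∈ τ with X ∖ U ∈ τ):
  U = ∅, X ∖ U = {h, i, j, k} — both open, so U is clopen.
  U = {h, k}, X ∖ U = {i, j} — both open, so U is clopen.
  U = {i, j}, X ∖ U = {h, k} — both open, so U is clopen.
  U = {h, i, j, k}, X ∖ U = ∅ — both open, so U is clopen.
Nontrivial clopen(s) exist: e.g. {i, j}. So (X, τ) is disconnected.
Compute connected components by grouping points that agree on all clopens:
  component: {h, k}
  component: {i, j}


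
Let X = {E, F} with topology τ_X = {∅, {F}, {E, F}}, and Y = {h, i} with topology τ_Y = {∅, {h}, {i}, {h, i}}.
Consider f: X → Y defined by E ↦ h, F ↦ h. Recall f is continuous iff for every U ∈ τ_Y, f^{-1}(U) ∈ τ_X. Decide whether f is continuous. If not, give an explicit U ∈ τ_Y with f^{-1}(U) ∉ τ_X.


f IS continuous.

Compute f^{-1}(U) for each U ∈ τ_Y:
  U = ∅: f^{-1}(U) = ∅ ∈ τ_X ✓.
  U = {h}: f^{-1}(U) = {E, F} ∈ τ_X ✓.
  U = {i}: f^{-1}(U) = ∅ ∈ τ_X ✓.
  U = {h, i}: f^{-1}(U) = {E, F} ∈ τ_X ✓.
Every preimage lies in τ_X, so f IS continuous.


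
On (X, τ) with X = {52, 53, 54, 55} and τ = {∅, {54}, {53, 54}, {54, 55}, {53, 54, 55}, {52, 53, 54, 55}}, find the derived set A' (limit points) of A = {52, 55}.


A' = {52}

For each x ∈ X, list the open sets U ∈ τ with x ∈ U, then check whether U ∩ (A ∖ {x}) ≠ ∅ for every such U.
  x = 52: opens ∋ x are {52, 53, 54, 55}; each meets A ∖ {52}, so x IS a limit point.
  x = 53: open {53, 54} ∋ x has {53, 54} ∩ (A ∖ {53}) = ∅, so x is NOT a limit point.
  x = 54: open {54} ∋ x has {54} ∩ (A ∖ {54}) = ∅, so x is NOT a limit point.
  x = 55: open {54, 55} ∋ x has {54, 55} ∩ (A ∖ {55}) = ∅, so x is NOT a limit point.
Collecting: A' = {52}.


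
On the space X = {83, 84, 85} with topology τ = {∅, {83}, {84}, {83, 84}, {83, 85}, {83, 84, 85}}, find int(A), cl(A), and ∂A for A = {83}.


int(A) = {83}, cl(A) = {83, 85}, ∂A = {85}.

Closed sets in (X, τ) are complements of opens:
  closed(X, τ) = {∅, {84}, {85}, {83, 85}, {84, 85}, {83, 84, 85}}.
int(A) = ⋃ {U ∈ τ : U ⊆ A}. Opens contained in A: ∅, {83}.
Taking the union of these: int(A) = {83}.
cl(A) = ⋂ {C closed : A ⊆ C}. Closed sets containing A: {83, 85}, {83, 84, 85}.
Intersecting these: cl(A) = {83, 85}.
∂A = cl(A) ∖ int(A) = {83, 85} ∖ {83} = {85}.


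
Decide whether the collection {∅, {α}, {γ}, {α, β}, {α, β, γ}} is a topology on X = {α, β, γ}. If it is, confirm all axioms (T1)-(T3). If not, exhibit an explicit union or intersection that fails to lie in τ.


τ is NOT a topology on X.

Axiom (T1): ∅ ∈ τ? Yes; X ∈ τ? Yes.
Axiom (T2/T3): check pairwise unions and intersections of members of τ.
Counterexample for (T2): {α} ∪ {γ} = {α, γ} ∉ τ. Therefore τ is NOT a topology.


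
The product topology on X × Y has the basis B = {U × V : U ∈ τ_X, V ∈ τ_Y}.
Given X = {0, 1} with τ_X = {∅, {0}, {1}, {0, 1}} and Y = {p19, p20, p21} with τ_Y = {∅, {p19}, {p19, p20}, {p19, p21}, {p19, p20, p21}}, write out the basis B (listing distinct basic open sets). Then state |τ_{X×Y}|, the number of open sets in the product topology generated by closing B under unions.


Basis B = {∅ × ∅, {0} × {p19}, {1} × {p19}, {0} × {p19, p20}, {0} × {p19, p21}, {0, 1} × {p19}, {1} × {p19, p20}, {1} × {p19, p21}, {0} × {p19, p20, p21}, {1} × {p19, p20, p21}, {0, 1} × {p19, p20}, {0, 1} × {p19, p21}, {0, 1} × {p19, p20, p21}}; |τ_{X×Y}| = 25.

Enumerate products U × V with U ∈ τ_X, V ∈ τ_Y (deduplicated):
  ∅ × ∅ = {} (∅)
  {0} × {p19} = {(0,p19)}
  {1} × {p19} = {(1,p19)}
  {0} × {p19, p20} = {(0,p19), (0,p20)}
  {0} × {p19, p21} = {(0,p19), (0,p21)}
  {0, 1} × {p19} = {(0,p19), (1,p19)}
  {1} × {p19, p20} = {(1,p19), (1,p20)}
  {1} × {p19, p21} = {(1,p19), (1,p21)}
  {0} × {p19, p20, p21} = {(0,p19), (0,p20), (0,p21)}
  {1} × {p19, p20, p21} = {(1,p19), (1,p20), (1,p21)}
  {0, 1} × {p19, p20} = {(0,p19), (0,p20), (1,p19), (1,p20)}
  {0, 1} × {p19, p21} = {(0,p19), (0,p21), (1,p19), (1,p21)}
  {0, 1} × {p19, p20, p21} = {(0,p19), (0,p20), (0,p21), (1,p19), (1,p20), (1,p21)}
These 13 distinct sets form the basis B.
Close under arbitrary unions to get τ_{X×Y}; counting gives |τ_{X×Y}| = 25.


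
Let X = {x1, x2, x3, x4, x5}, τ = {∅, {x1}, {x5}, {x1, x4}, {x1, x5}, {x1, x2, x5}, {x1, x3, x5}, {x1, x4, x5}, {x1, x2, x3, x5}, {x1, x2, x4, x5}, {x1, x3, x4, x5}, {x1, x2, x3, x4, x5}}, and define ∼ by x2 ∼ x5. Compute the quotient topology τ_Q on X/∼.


X/∼ = {[x1], [x2=x5], [x3], [x4]}; |τ_Q| = 7.

Equivalence classes: [x1], [x2=x5], [x3], [x4].
Quotient map π: X → X/∼ sends x1 ↦ [x1], x2 ↦ [x2=x5], x3 ↦ [x3], x4 ↦ [x4], x5 ↦ [x2=x5].
For each subset V ⊆ X/∼, compute π^{-1}(V) ⊆ X and check whether π^{-1}(V) ∈ τ. V is open in τ_Q iff π^{-1}(V) ∈ τ.
  V = {}: π^{-1}(V) = ∅ ∈ τ ✓.
  V = {[x1]}: π^{-1}(V) = {x1} ∈ τ ✓.
  V = {[x2=x5]}: π^{-1}(V) = {x2, x5} ∉ τ ✗.
  V = {[x1], [x2=x5]}: π^{-1}(V) = {x1, x2, x5} ∈ τ ✓.
  V = {[x3]}: π^{-1}(V) = {x3} ∉ τ ✗.
  V = {[x1], [x3]}: π^{-1}(V) = {x1, x3} ∉ τ ✗.
  V = {[x2=x5], [x3]}: π^{-1}(V) = {x2, x3, x5} ∉ τ ✗.
  V = {[x1], [x2=x5], [x3]}: π^{-1}(V) = {x1, x2, x3, x5} ∈ τ ✓.
  V = {[x4]}: π^{-1}(V) = {x4} ∉ τ ✗.
  V = {[x1], [x4]}: π^{-1}(V) = {x1, x4} ∈ τ ✓.
  V = {[x2=x5], [x4]}: π^{-1}(V) = {x2, x4, x5} ∉ τ ✗.
  V = {[x1], [x2=x5], [x4]}: π^{-1}(V) = {x1, x2, x4, x5} ∈ τ ✓.
  V = {[x3], [x4]}: π^{-1}(V) = {x3, x4} ∉ τ ✗.
  V = {[x1], [x3], [x4]}: π^{-1}(V) = {x1, x3, x4} ∉ τ ✗.
  V = {[x2=x5], [x3], [x4]}: π^{-1}(V) = {x2, x3, x4, x5} ∉ τ ✗.
  V = {[x1], [x2=x5], [x3], [x4]}: π^{-1}(V) = {x1, x2, x3, x4, x5} ∈ τ ✓.
Open sets in the quotient: τ_Q = {{}, {[x1]}, {[x1], [x2=x5]}, {[x1], [x2=x5], [x3]}, {[x1], [x4]}, {[x1], [x2=x5], [x4]}, {[x1], [x2=x5], [x3], [x4]}} (7 elements).


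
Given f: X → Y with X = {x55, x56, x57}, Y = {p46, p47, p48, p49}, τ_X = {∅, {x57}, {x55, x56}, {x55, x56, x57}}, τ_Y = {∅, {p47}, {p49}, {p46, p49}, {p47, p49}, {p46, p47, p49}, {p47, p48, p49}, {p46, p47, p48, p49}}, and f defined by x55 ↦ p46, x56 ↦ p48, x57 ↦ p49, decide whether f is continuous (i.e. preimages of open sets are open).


f is NOT continuous.

Compute f^{-1}(U) for each U ∈ τ_Y:
  U = ∅: f^{-1}(U) = ∅ ∈ τ_X ✓.
  U = {p47}: f^{-1}(U) = ∅ ∈ τ_X ✓.
  U = {p49}: f^{-1}(U) = {x57} ∈ τ_X ✓.
  U = {p46, p49}: f^{-1}(U) = {x55, x57} ∉ τ_X ✗.
  U = {p47, p49}: f^{-1}(U) = {x57} ∈ τ_X ✓.
  U = {p46, p47, p49}: f^{-1}(U) = {x55, x57} ∉ τ_X ✗.
  U = {p47, p48, p49}: f^{-1}(U) = {x56, x57} ∉ τ_X ✗.
  U = {p46, p47, p48, p49}: f^{-1}(U) = {x55, x56, x57} ∈ τ_X ✓.
Found U = {p46, p49} with f^{-1}(U) = {x55, x57} not in τ_X. Therefore f is NOT continuous.


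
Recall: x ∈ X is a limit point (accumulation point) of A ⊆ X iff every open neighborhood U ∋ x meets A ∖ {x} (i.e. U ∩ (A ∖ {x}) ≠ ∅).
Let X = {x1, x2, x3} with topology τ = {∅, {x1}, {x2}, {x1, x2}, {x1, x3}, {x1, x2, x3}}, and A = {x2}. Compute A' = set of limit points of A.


A' = ∅

For each x ∈ X, list the open sets U ∈ τ with x ∈ U, then check whether U ∩ (A ∖ {x}) ≠ ∅ for every such U.
  x = x1: open {x1} ∋ x has {x1} ∩ (A ∖ {x1}) = ∅, so x is NOT a limit point.
  x = x2: open {x2} ∋ x has {x2} ∩ (A ∖ {x2}) = ∅, so x is NOT a limit point.
  x = x3: open {x1, x3} ∋ x has {x1, x3} ∩ (A ∖ {x3}) = ∅, so x is NOT a limit point.
Collecting: A' = ∅.


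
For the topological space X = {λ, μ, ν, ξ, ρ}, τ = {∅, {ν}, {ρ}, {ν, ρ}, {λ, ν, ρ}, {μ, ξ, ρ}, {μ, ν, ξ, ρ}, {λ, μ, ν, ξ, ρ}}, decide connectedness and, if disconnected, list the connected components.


(X, τ) is connected.

Find clopen sets (U ∈ τ with X ∖ U ∈ τ):
  U = ∅, X ∖ U = {λ, μ, ν, ξ, ρ} — both open, so U is clopen.
  U = {λ, μ, ν, ξ, ρ}, X ∖ U = ∅ — both open, so U is clopen.
Only trivial clopens (∅ and X) exist, so (X, τ) is connected.
Compute connected components by grouping points that agree on all clopens:
  component: {λ, μ, ν, ξ, ρ}


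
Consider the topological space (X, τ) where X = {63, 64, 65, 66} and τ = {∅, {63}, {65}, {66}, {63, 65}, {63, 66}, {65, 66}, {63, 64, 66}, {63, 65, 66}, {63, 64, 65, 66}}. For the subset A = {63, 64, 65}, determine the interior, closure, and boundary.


int(A) = {63, 65}, cl(A) = {63, 64, 65}, ∂A = {64}.

Closed sets in (X, τ) are complements of opens:
  closed(X, τ) = {∅, {64}, {65}, {63, 64}, {64, 65}, {64, 66}, {63, 64, 65}, {63, 64, 66}, {64, 65, 66}, {63, 64, 65, 66}}.
int(A) = ⋃ {U ∈ τ : U ⊆ A}. Opens contained in A: ∅, {63}, {65}, {63, 65}.
Taking the union of these: int(A) = {63, 65}.
cl(A) = ⋂ {C closed : A ⊆ C}. Closed sets containing A: {63, 64, 65}, {63, 64, 65, 66}.
Intersecting these: cl(A) = {63, 64, 65}.
∂A = cl(A) ∖ int(A) = {63, 64, 65} ∖ {63, 65} = {64}.


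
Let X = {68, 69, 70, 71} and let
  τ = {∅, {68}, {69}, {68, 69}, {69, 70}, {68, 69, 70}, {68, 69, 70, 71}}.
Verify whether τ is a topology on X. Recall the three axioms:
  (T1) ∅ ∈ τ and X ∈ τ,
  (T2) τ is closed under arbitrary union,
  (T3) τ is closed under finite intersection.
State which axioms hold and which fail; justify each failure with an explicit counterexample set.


τ IS a topology on X.

Axiom (T1): ∅ ∈ τ? Yes; X ∈ τ? Yes.
Axiom (T2/T3): check pairwise unions and intersections of members of τ.
All pairwise intersections and unions checked — each lies in τ. Therefore τ satisfies (T1), (T2), (T3): it IS a topology on X.


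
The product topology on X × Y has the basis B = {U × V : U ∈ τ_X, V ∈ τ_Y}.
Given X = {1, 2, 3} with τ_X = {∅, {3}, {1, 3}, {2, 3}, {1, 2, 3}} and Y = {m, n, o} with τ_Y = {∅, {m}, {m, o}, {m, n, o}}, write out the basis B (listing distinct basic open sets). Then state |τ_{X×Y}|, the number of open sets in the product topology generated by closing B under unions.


Basis B = {∅ × ∅, {3} × {m}, {1, 3} × {m}, {2, 3} × {m}, {3} × {m, o}, {1, 2, 3} × {m}, {3} × {m, n, o}, {1, 3} × {m, o}, {2, 3} × {m, o}, {1, 3} × {m, n, o}, {1, 2, 3} × {m, o}, {2, 3} × {m, n, o}, {1, 2, 3} × {m, n, o}}; |τ_{X×Y}| = 30.

Enumerate products U × V with U ∈ τ_X, V ∈ τ_Y (deduplicated):
  ∅ × ∅ = {} (∅)
  {3} × {m} = {(3,m)}
  {1, 3} × {m} = {(1,m), (3,m)}
  {2, 3} × {m} = {(2,m), (3,m)}
  {3} × {m, o} = {(3,m), (3,o)}
  {1, 2, 3} × {m} = {(1,m), (2,m), (3,m)}
  {3} × {m, n, o} = {(3,m), (3,n), (3,o)}
  {1, 3} × {m, o} = {(1,m), (1,o), (3,m), (3,o)}
  {2, 3} × {m, o} = {(2,m), (2,o), (3,m), (3,o)}
  {1, 3} × {m, n, o} = {(1,m), (1,n), (1,o), (3,m), (3,n), (3,o)}
  {1, 2, 3} × {m, o} = {(1,m), (1,o), (2,m), (2,o), (3,m), (3,o)}
  {2, 3} × {m, n, o} = {(2,m), (2,n), (2,o), (3,m), (3,n), (3,o)}
  {1, 2, 3} × {m, n, o} = {(1,m), (1,n), (1,o), (2,m), (2,n), (2,o), (3,m), (3,n), (3,o)}
These 13 distinct sets form the basis B.
Close under arbitrary unions to get τ_{X×Y}; counting gives |τ_{X×Y}| = 30.


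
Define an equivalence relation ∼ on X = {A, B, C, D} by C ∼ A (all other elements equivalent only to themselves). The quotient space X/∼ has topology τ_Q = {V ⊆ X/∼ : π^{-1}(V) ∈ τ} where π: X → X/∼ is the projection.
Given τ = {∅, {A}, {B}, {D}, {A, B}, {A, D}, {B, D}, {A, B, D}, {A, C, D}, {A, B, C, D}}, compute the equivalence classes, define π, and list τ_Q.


X/∼ = {[A=C], [B], [D]}; |τ_Q| = 6.

Equivalence classes: [A=C], [B], [D].
Quotient map π: X → X/∼ sends A ↦ [A=C], B ↦ [B], C ↦ [A=C], D ↦ [D].
For each subset V ⊆ X/∼, compute π^{-1}(V) ⊆ X and check whether π^{-1}(V) ∈ τ. V is open in τ_Q iff π^{-1}(V) ∈ τ.
  V = {}: π^{-1}(V) = ∅ ∈ τ ✓.
  V = {[A=C]}: π^{-1}(V) = {A, C} ∉ τ ✗.
  V = {[B]}: π^{-1}(V) = {B} ∈ τ ✓.
  V = {[A=C], [B]}: π^{-1}(V) = {A, B, C} ∉ τ ✗.
  V = {[D]}: π^{-1}(V) = {D} ∈ τ ✓.
  V = {[A=C], [D]}: π^{-1}(V) = {A, C, D} ∈ τ ✓.
  V = {[B], [D]}: π^{-1}(V) = {B, D} ∈ τ ✓.
  V = {[A=C], [B], [D]}: π^{-1}(V) = {A, B, C, D} ∈ τ ✓.
Open sets in the quotient: τ_Q = {{}, {[B]}, {[D]}, {[A=C], [D]}, {[B], [D]}, {[A=C], [B], [D]}} (6 elements).


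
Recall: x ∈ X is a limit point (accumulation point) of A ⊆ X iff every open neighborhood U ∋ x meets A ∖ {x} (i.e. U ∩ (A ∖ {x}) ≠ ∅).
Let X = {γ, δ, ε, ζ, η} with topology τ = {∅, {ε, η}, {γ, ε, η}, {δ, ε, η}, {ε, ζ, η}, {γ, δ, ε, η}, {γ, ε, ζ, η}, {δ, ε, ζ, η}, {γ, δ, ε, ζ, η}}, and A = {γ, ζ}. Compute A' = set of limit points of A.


A' = ∅

For each x ∈ X, list the open sets U ∈ τ with x ∈ U, then check whether U ∩ (A ∖ {x}) ≠ ∅ for every such U.
  x = γ: open {γ, ε, η} ∋ x has {γ, ε, η} ∩ (A ∖ {γ}) = ∅, so x is NOT a limit point.
  x = δ: open {δ, ε, η} ∋ x has {δ, ε, η} ∩ (A ∖ {δ}) = ∅, so x is NOT a limit point.
  x = ε: open {ε, η} ∋ x has {ε, η} ∩ (A ∖ {ε}) = ∅, so x is NOT a limit point.
  x = ζ: open {ε, ζ, η} ∋ x has {ε, ζ, η} ∩ (A ∖ {ζ}) = ∅, so x is NOT a limit point.
  x = η: open {ε, η} ∋ x has {ε, η} ∩ (A ∖ {η}) = ∅, so x is NOT a limit point.
Collecting: A' = ∅.


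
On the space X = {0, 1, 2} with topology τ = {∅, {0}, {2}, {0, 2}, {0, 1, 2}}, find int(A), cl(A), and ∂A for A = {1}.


int(A) = ∅, cl(A) = {1}, ∂A = {1}.

Closed sets in (X, τ) are complements of opens:
  closed(X, τ) = {∅, {1}, {0, 1}, {1, 2}, {0, 1, 2}}.
int(A) = ⋃ {U ∈ τ : U ⊆ A}. Opens contained in A: ∅.
Taking the union of these: int(A) = ∅.
cl(A) = ⋂ {C closed : A ⊆ C}. Closed sets containing A: {1}, {0, 1}, {1, 2}, {0, 1, 2}.
Intersecting these: cl(A) = {1}.
∂A = cl(A) ∖ int(A) = {1} ∖ ∅ = {1}.


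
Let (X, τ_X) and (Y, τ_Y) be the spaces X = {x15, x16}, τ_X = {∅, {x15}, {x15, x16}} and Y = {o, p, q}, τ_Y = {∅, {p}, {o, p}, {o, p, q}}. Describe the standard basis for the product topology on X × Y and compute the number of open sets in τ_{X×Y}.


Basis B = {∅ × ∅, {x15} × {p}, {x15} × {o, p}, {x15, x16} × {p}, {x15} × {o, p, q}, {x15, x16} × {o, p}, {x15, x16} × {o, p, q}}; |τ_{X×Y}| = 10.

Enumerate products U × V with U ∈ τ_X, V ∈ τ_Y (deduplicated):
  ∅ × ∅ = {} (∅)
  {x15} × {p} = {(x15,p)}
  {x15} × {o, p} = {(x15,o), (x15,p)}
  {x15, x16} × {p} = {(x15,p), (x16,p)}
  {x15} × {o, p, q} = {(x15,o), (x15,p), (x15,q)}
  {x15, x16} × {o, p} = {(x15,o), (x15,p), (x16,o), (x16,p)}
  {x15, x16} × {o, p, q} = {(x15,o), (x15,p), (x15,q), (x16,o), (x16,p), (x16,q)}
These 7 distinct sets form the basis B.
Close under arbitrary unions to get τ_{X×Y}; counting gives |τ_{X×Y}| = 10.


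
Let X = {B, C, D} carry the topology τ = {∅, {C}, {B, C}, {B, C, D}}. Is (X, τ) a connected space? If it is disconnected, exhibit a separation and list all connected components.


(X, τ) is connected.

Find clopen sets (U ∈ τ with X ∖ U ∈ τ):
  U = ∅, X ∖ U = {B, C, D} — both open, so U is clopen.
  U = {B, C, D}, X ∖ U = ∅ — both open, so U is clopen.
Only trivial clopens (∅ and X) exist, so (X, τ) is connected.
Compute connected components by grouping points that agree on all clopens:
  component: {B, C, D}


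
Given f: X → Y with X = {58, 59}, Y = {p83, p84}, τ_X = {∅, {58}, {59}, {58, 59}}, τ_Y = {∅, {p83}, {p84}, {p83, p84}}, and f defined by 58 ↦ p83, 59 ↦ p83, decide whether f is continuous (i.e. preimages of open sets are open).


f IS continuous.

Compute f^{-1}(U) for each U ∈ τ_Y:
  U = ∅: f^{-1}(U) = ∅ ∈ τ_X ✓.
  U = {p83}: f^{-1}(U) = {58, 59} ∈ τ_X ✓.
  U = {p84}: f^{-1}(U) = ∅ ∈ τ_X ✓.
  U = {p83, p84}: f^{-1}(U) = {58, 59} ∈ τ_X ✓.
Every preimage lies in τ_X, so f IS continuous.


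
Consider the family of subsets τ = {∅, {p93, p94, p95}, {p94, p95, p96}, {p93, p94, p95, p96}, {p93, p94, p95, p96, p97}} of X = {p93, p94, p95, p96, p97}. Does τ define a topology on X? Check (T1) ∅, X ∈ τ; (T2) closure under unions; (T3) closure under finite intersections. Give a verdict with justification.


τ is NOT a topology on X.

Axiom (T1): ∅ ∈ τ? Yes; X ∈ τ? Yes.
Axiom (T2/T3): check pairwise unions and intersections of members of τ.
Counterexample for (T3): {p93, p94, p95} ∩ {p94, p95, p96} = {p94, p95} ∉ τ. Therefore τ is NOT a topology.


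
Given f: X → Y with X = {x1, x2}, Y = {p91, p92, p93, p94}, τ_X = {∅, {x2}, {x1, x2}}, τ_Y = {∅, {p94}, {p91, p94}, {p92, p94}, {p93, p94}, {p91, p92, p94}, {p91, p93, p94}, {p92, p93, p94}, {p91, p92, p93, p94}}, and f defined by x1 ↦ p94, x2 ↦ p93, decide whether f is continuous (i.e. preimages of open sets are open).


f is NOT continuous.

Compute f^{-1}(U) for each U ∈ τ_Y:
  U = ∅: f^{-1}(U) = ∅ ∈ τ_X ✓.
  U = {p94}: f^{-1}(U) = {x1} ∉ τ_X ✗.
  U = {p91, p94}: f^{-1}(U) = {x1} ∉ τ_X ✗.
  U = {p92, p94}: f^{-1}(U) = {x1} ∉ τ_X ✗.
  U = {p93, p94}: f^{-1}(U) = {x1, x2} ∈ τ_X ✓.
  U = {p91, p92, p94}: f^{-1}(U) = {x1} ∉ τ_X ✗.
  U = {p91, p93, p94}: f^{-1}(U) = {x1, x2} ∈ τ_X ✓.
  U = {p92, p93, p94}: f^{-1}(U) = {x1, x2} ∈ τ_X ✓.
  U = {p91, p92, p93, p94}: f^{-1}(U) = {x1, x2} ∈ τ_X ✓.
Found U = {p94} with f^{-1}(U) = {x1} not in τ_X. Therefore f is NOT continuous.


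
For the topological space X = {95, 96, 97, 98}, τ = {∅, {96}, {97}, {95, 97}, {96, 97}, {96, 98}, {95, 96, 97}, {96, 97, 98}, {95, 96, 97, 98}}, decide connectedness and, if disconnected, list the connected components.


(X, τ) is disconnected; components = [{95, 97}, {96, 98}].

Find clopen sets (U ∈ τ with X ∖ U ∈ τ):
  U = ∅, X ∖ U = {95, 96, 97, 98} — both open, so U is clopen.
  U = {95, 97}, X ∖ U = {96, 98} — both open, so U is clopen.
  U = {96, 98}, X ∖ U = {95, 97} — both open, so U is clopen.
  U = {95, 96, 97, 98}, X ∖ U = ∅ — both open, so U is clopen.
Nontrivial clopen(s) exist: e.g. {95, 97}. So (X, τ) is disconnected.
Compute connected components by grouping points that agree on all clopens:
  component: {95, 97}
  component: {96, 98}


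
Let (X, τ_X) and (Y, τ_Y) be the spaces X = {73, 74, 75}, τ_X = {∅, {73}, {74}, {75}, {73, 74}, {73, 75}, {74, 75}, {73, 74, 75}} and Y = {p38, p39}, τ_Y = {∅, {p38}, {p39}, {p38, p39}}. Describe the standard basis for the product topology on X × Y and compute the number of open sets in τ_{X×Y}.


Basis B = {∅ × ∅, {73} × {p38}, {73} × {p39}, {74} × {p38}, {74} × {p39}, {75} × {p38}, {75} × {p39}, {73} × {p38, p39}, {73, 74} × {p38}, {73, 75} × {p38}, {73, 74} × {p39}, {73, 75} × {p39}, {74} × {p38, p39}, {74, 75} × {p38}, {74, 75} × {p39}, {75} × {p38, p39}, {73, 74, 75} × {p38}, {73, 74, 75} × {p39}, {73, 74} × {p38, p39}, {73, 75} × {p38, p39}, {74, 75} × {p38, p39}, {73, 74, 75} × {p38, p39}}; |τ_{X×Y}| = 64.

Enumerate products U × V with U ∈ τ_X, V ∈ τ_Y (deduplicated):
  ∅ × ∅ = {} (∅)
  {73} × {p38} = {(73,p38)}
  {73} × {p39} = {(73,p39)}
  {74} × {p38} = {(74,p38)}
  {74} × {p39} = {(74,p39)}
  {75} × {p38} = {(75,p38)}
  {75} × {p39} = {(75,p39)}
  {73} × {p38, p39} = {(73,p38), (73,p39)}
  {73, 74} × {p38} = {(73,p38), (74,p38)}
  {73, 75} × {p38} = {(73,p38), (75,p38)}
  {73, 74} × {p39} = {(73,p39), (74,p39)}
  {73, 75} × {p39} = {(73,p39), (75,p39)}
  {74} × {p38, p39} = {(74,p38), (74,p39)}
  {74, 75} × {p38} = {(74,p38), (75,p38)}
  {74, 75} × {p39} = {(74,p39), (75,p39)}
  {75} × {p38, p39} = {(75,p38), (75,p39)}
  {73, 74, 75} × {p38} = {(73,p38), (74,p38), (75,p38)}
  {73, 74, 75} × {p39} = {(73,p39), (74,p39), (75,p39)}
  {73, 74} × {p38, p39} = {(73,p38), (73,p39), (74,p38), (74,p39)}
  {73, 75} × {p38, p39} = {(73,p38), (73,p39), (75,p38), (75,p39)}
  {74, 75} × {p38, p39} = {(74,p38), (74,p39), (75,p38), (75,p39)}
  {73, 74, 75} × {p38, p39} = {(73,p38), (73,p39), (74,p38), (74,p39), (75,p38), (75,p39)}
These 22 distinct sets form the basis B.
Close under arbitrary unions to get τ_{X×Y}; counting gives |τ_{X×Y}| = 64.


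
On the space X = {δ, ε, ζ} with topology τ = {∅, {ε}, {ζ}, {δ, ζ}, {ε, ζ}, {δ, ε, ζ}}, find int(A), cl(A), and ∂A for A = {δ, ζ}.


int(A) = {δ, ζ}, cl(A) = {δ, ζ}, ∂A = ∅.

Closed sets in (X, τ) are complements of opens:
  closed(X, τ) = {∅, {δ}, {ε}, {δ, ε}, {δ, ζ}, {δ, ε, ζ}}.
int(A) = ⋃ {U ∈ τ : U ⊆ A}. Opens contained in A: ∅, {ζ}, {δ, ζ}.
Taking the union of these: int(A) = {δ, ζ}.
cl(A) = ⋂ {C closed : A ⊆ C}. Closed sets containing A: {δ, ζ}, {δ, ε, ζ}.
Intersecting these: cl(A) = {δ, ζ}.
∂A = cl(A) ∖ int(A) = {δ, ζ} ∖ {δ, ζ} = ∅.


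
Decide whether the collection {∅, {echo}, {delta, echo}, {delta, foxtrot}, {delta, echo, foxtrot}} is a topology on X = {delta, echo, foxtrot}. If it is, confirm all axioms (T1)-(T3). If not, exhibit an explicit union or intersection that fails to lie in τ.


τ is NOT a topology on X.

Axiom (T1): ∅ ∈ τ? Yes; X ∈ τ? Yes.
Axiom (T2/T3): check pairwise unions and intersections of members of τ.
Counterexample for (T3): {delta, echo} ∩ {delta, foxtrot} = {delta} ∉ τ. Therefore τ is NOT a topology.


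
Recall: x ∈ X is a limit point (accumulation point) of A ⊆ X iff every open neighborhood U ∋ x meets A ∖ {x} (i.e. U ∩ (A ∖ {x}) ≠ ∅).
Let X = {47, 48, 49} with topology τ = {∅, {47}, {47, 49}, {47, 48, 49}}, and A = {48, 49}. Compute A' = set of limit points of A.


A' = {48}

For each x ∈ X, list the open sets U ∈ τ with x ∈ U, then check whether U ∩ (A ∖ {x}) ≠ ∅ for every such U.
  x = 47: open {47} ∋ x has {47} ∩ (A ∖ {47}) = ∅, so x is NOT a limit point.
  x = 48: opens ∋ x are {47, 48, 49}; each meets A ∖ {48}, so x IS a limit point.
  x = 49: open {47, 49} ∋ x has {47, 49} ∩ (A ∖ {49}) = ∅, so x is NOT a limit point.
Collecting: A' = {48}.


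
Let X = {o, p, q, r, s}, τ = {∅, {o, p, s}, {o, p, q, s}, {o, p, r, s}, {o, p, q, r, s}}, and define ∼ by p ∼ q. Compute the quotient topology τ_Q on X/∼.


X/∼ = {[o], [p=q], [r], [s]}; |τ_Q| = 3.

Equivalence classes: [o], [p=q], [r], [s].
Quotient map π: X → X/∼ sends o ↦ [o], p ↦ [p=q], q ↦ [p=q], r ↦ [r], s ↦ [s].
For each subset V ⊆ X/∼, compute π^{-1}(V) ⊆ X and check whether π^{-1}(V) ∈ τ. V is open in τ_Q iff π^{-1}(V) ∈ τ.
  V = {}: π^{-1}(V) = ∅ ∈ τ ✓.
  V = {[o]}: π^{-1}(V) = {o} ∉ τ ✗.
  V = {[p=q]}: π^{-1}(V) = {p, q} ∉ τ ✗.
  V = {[o], [p=q]}: π^{-1}(V) = {o, p, q} ∉ τ ✗.
  V = {[r]}: π^{-1}(V) = {r} ∉ τ ✗.
  V = {[o], [r]}: π^{-1}(V) = {o, r} ∉ τ ✗.
  V = {[p=q], [r]}: π^{-1}(V) = {p, q, r} ∉ τ ✗.
  V = {[o], [p=q], [r]}: π^{-1}(V) = {o, p, q, r} ∉ τ ✗.
  V = {[s]}: π^{-1}(V) = {s} ∉ τ ✗.
  V = {[o], [s]}: π^{-1}(V) = {o, s} ∉ τ ✗.
  V = {[p=q], [s]}: π^{-1}(V) = {p, q, s} ∉ τ ✗.
  V = {[o], [p=q], [s]}: π^{-1}(V) = {o, p, q, s} ∈ τ ✓.
  V = {[r], [s]}: π^{-1}(V) = {r, s} ∉ τ ✗.
  V = {[o], [r], [s]}: π^{-1}(V) = {o, r, s} ∉ τ ✗.
  V = {[p=q], [r], [s]}: π^{-1}(V) = {p, q, r, s} ∉ τ ✗.
  V = {[o], [p=q], [r], [s]}: π^{-1}(V) = {o, p, q, r, s} ∈ τ ✓.
Open sets in the quotient: τ_Q = {{}, {[o], [p=q], [s]}, {[o], [p=q], [r], [s]}} (3 elements).


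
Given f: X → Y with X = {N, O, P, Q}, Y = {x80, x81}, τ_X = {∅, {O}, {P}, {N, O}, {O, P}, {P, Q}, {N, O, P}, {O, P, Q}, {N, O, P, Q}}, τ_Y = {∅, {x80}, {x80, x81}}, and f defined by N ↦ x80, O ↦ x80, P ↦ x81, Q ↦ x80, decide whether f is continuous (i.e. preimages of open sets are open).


f is NOT continuous.

Compute f^{-1}(U) for each U ∈ τ_Y:
  U = ∅: f^{-1}(U) = ∅ ∈ τ_X ✓.
  U = {x80}: f^{-1}(U) = {N, O, Q} ∉ τ_X ✗.
  U = {x80, x81}: f^{-1}(U) = {N, O, P, Q} ∈ τ_X ✓.
Found U = {x80} with f^{-1}(U) = {N, O, Q} not in τ_X. Therefore f is NOT continuous.


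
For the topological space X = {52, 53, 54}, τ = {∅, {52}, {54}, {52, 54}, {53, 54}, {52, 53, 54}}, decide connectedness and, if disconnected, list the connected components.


(X, τ) is disconnected; components = [{52}, {53, 54}].

Find clopen sets (U ∈ τ with X ∖ U ∈ τ):
  U = ∅, X ∖ U = {52, 53, 54} — both open, so U is clopen.
  U = {52}, X ∖ U = {53, 54} — both open, so U is clopen.
  U = {53, 54}, X ∖ U = {52} — both open, so U is clopen.
  U = {52, 53, 54}, X ∖ U = ∅ — both open, so U is clopen.
Nontrivial clopen(s) exist: e.g. {53, 54}. So (X, τ) is disconnected.
Compute connected components by grouping points that agree on all clopens:
  component: {52}
  component: {53, 54}


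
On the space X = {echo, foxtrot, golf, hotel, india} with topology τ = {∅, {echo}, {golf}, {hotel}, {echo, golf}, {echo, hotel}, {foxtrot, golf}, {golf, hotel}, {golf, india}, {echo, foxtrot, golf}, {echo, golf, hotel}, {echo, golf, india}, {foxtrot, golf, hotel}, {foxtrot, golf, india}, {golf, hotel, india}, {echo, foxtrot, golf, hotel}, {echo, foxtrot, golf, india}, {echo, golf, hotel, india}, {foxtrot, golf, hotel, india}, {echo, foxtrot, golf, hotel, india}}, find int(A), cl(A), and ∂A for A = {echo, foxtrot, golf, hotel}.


int(A) = {echo, foxtrot, golf, hotel}, cl(A) = {echo, foxtrot, golf, hotel, india}, ∂A = {india}.

Closed sets in (X, τ) are complements of opens:
  closed(X, τ) = {∅, {echo}, {foxtrot}, {hotel}, {india}, {echo, foxtrot}, {echo, hotel}, {echo, india}, {foxtrot, hotel}, {foxtrot, india}, {hotel, india}, {echo, foxtrot, hotel}, {echo, foxtrot, india}, {echo, hotel, india}, {foxtrot, golf, india}, {foxtrot, hotel, india}, {echo, foxtrot, golf, india}, {echo, foxtrot, hotel, india}, {foxtrot, golf, hotel, india}, {echo, foxtrot, golf, hotel, india}}.
int(A) = ⋃ {U ∈ τ : U ⊆ A}. Opens contained in A: ∅, {echo}, {golf}, {hotel}, {echo, golf}, {echo, hotel}, {foxtrot, golf}, {golf, hotel}, {echo, foxtrot, golf}, {echo, golf, hotel}, {foxtrot, golf, hotel}, {echo, foxtrot, golf, hotel}.
Taking the union of these: int(A) = {echo, foxtrot, golf, hotel}.
cl(A) = ⋂ {C closed : A ⊆ C}. Closed sets containing A: {echo, foxtrot, golf, hotel, india}.
Intersecting these: cl(A) = {echo, foxtrot, golf, hotel, india}.
∂A = cl(A) ∖ int(A) = {echo, foxtrot, golf, hotel, india} ∖ {echo, foxtrot, golf, hotel} = {india}.
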